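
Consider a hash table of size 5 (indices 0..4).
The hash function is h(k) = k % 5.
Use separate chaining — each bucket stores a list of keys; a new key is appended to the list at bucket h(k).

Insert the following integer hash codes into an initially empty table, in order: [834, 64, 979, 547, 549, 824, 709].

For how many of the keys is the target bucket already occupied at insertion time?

834 → bucket 4
64 → bucket 4 (collision)
979 → bucket 4 (collision)
547 → bucket 2
549 → bucket 4 (collision)
824 → bucket 4 (collision)
709 → bucket 4 (collision)
Final buckets:
0: —
1: —
2: 547
3: —
4: 834 -> 64 -> 979 -> 549 -> 824 -> 709

5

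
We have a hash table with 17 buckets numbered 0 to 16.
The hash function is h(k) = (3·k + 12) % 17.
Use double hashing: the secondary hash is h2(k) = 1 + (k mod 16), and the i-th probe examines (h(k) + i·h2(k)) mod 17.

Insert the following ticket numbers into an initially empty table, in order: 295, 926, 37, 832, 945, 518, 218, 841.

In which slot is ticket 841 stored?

12

295 hashes to 13; slot 13 is free → place at 13.
926 hashes to 2; slot 2 is free → place at 2.
37 hashes to 4; slot 4 is free → place at 4.
832 hashes to 9; slot 9 is free → place at 9.
945 hashes to 8; slot 8 is free → place at 8.
518 hashes to 2, h2=7; 2,9 taken → place at 16.
218 hashes to 3; slot 3 is free → place at 3.
841 hashes to 2, h2=10; 2 taken → place at 12.
Table: [., ., 926, 218, 37, ., ., ., 945, 832, ., ., 841, 295, ., ., 518]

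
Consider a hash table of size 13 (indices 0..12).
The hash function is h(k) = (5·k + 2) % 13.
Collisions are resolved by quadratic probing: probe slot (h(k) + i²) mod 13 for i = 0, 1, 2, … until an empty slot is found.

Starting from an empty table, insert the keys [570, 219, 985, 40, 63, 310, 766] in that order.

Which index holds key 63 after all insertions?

570 hashes to 5; slot 5 is free -> place at 5.
219 hashes to 5; 5 taken -> place at 6.
985 hashes to 0; slot 0 is free -> place at 0.
40 hashes to 7; slot 7 is free -> place at 7.
63 hashes to 5; 5,6 taken -> place at 9.
310 hashes to 5; 5,6,9 taken -> place at 1.
766 hashes to 10; slot 10 is free -> place at 10.
Table: [985, 310, ∅, ∅, ∅, 570, 219, 40, ∅, 63, 766, ∅, ∅]

9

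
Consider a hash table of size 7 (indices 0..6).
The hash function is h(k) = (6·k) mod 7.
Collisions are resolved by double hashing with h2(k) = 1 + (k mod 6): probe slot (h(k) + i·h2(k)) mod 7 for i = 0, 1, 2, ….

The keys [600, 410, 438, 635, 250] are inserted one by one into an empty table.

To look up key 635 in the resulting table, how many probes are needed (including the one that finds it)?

600 hashes to 2; slot 2 is free → place at 2.
410 hashes to 3; slot 3 is free → place at 3.
438 hashes to 3, h2=1; 3 taken → place at 4.
635 hashes to 2, h2=6; 2 taken → place at 1.
250 hashes to 2, h2=5; 2 taken → place at 0.
Table: [250, 635, 600, 410, 438, -, -]
Lookup 635: h=2, h2=6, probe 2,1 → found at 1.

2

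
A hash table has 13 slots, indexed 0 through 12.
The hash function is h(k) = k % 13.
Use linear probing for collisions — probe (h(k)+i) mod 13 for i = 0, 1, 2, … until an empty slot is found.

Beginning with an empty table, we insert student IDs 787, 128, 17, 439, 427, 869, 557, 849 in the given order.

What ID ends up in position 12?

427

787: h=7 => slot 7
128: h=11 => slot 11
17: h=4 => slot 4
439: h=10 => slot 10
427: h=11, probe 11,12 => slot 12
869: h=11, probe 11,12,0 => slot 0
557: h=11, probe 11,12,0,1 => slot 1
849: h=4, probe 4,5 => slot 5
Table: [869, 557, —, —, 17, 849, —, 787, —, —, 439, 128, 427]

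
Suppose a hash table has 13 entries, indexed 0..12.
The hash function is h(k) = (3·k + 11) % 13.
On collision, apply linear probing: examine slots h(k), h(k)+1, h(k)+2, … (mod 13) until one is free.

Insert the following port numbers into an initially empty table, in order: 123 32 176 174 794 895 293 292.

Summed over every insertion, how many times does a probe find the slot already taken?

Insert 123: h=3, slot 3 empty -> index 3.
Insert 32: h=3, slot 3 occupied -> index 4.
Insert 176: h=6, slot 6 empty -> index 6.
Insert 174: h=0, slot 0 empty -> index 0.
Insert 794: h=1, slot 1 empty -> index 1.
Insert 895: h=5, slot 5 empty -> index 5.
Insert 293: h=6, slot 6 occupied -> index 7.
Insert 292: h=3, slots 3,4,5,6,7 occupied -> index 8.
Table: [174, 794, _, 123, 32, 895, 176, 293, 292, _, _, _, _]

7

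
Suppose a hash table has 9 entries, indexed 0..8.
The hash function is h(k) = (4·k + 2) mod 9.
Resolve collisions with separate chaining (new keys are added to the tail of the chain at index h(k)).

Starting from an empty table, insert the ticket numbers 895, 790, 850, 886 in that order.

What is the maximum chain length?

Insert 895: h=0, bucket 0 empty → new chain.
Insert 790: h=3, bucket 3 empty → new chain.
Insert 850: h=0, bucket 0 nonempty → append to chain.
Insert 886: h=0, bucket 0 nonempty → append to chain.
Final buckets:
0: 895 -> 850 -> 886
1: _
2: _
3: 790
4: _
5: _
6: _
7: _
8: _

3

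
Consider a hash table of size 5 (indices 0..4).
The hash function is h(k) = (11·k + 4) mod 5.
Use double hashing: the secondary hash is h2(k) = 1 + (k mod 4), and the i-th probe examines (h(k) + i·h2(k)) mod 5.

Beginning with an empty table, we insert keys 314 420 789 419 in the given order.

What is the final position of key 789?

314 hashes to 3; slot 3 is free => place at 3.
420 hashes to 4; slot 4 is free => place at 4.
789 hashes to 3, h2=2; 3 taken => place at 0.
419 hashes to 3, h2=4; 3 taken => place at 2.
Table: [789, —, 419, 314, 420]

0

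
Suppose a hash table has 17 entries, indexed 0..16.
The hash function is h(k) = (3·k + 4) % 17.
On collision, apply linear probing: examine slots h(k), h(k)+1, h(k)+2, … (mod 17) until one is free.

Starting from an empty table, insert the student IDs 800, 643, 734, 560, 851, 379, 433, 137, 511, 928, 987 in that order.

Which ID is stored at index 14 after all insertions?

987

Insert 800: h=7, slot 7 empty → index 7.
Insert 643: h=12, slot 12 empty → index 12.
Insert 734: h=13, slot 13 empty → index 13.
Insert 560: h=1, slot 1 empty → index 1.
Insert 851: h=7, slot 7 occupied → index 8.
Insert 379: h=2, slot 2 empty → index 2.
Insert 433: h=11, slot 11 empty → index 11.
Insert 137: h=7, slots 7,8 occupied → index 9.
Insert 511: h=7, slots 7,8,9 occupied → index 10.
Insert 928: h=0, slot 0 empty → index 0.
Insert 987: h=7, slots 7,8,9,10,11,12,13 occupied → index 14.
Table: [928, 560, 379, ., ., ., ., 800, 851, 137, 511, 433, 643, 734, 987, ., .]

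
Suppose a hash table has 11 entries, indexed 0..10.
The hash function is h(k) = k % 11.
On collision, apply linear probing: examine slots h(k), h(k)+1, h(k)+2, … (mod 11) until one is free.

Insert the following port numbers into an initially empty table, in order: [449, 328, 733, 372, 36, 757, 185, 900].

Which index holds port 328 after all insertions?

449: h=9 → slot 9
328: h=9, probe 9,10 → slot 10
733: h=7 → slot 7
372: h=9, probe 9,10,0 → slot 0
36: h=3 → slot 3
757: h=9, probe 9,10,0,1 → slot 1
185: h=9, probe 9,10,0,1,2 → slot 2
900: h=9, probe 9,10,0,1,2,3,4 → slot 4
Table: [372, 757, 185, 36, 900, ., ., 733, ., 449, 328]

10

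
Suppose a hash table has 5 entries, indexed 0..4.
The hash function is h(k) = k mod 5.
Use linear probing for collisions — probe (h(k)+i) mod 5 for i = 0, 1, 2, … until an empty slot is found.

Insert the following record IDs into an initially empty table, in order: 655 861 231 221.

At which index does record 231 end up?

2

Insert 655: h=0, slot 0 empty -> index 0.
Insert 861: h=1, slot 1 empty -> index 1.
Insert 231: h=1, slot 1 occupied -> index 2.
Insert 221: h=1, slots 1,2 occupied -> index 3.
Table: [655, 861, 231, 221, ∅]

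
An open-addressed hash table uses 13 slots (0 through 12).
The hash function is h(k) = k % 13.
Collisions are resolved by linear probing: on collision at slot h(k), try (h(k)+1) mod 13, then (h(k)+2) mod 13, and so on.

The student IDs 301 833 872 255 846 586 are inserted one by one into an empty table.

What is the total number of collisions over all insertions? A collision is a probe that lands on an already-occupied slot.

301 hashes to 2; slot 2 is free => place at 2.
833 hashes to 1; slot 1 is free => place at 1.
872 hashes to 1; 1,2 taken => place at 3.
255 hashes to 8; slot 8 is free => place at 8.
846 hashes to 1; 1,2,3 taken => place at 4.
586 hashes to 1; 1,2,3,4 taken => place at 5.
Table: [—, 833, 301, 872, 846, 586, —, —, 255, —, —, —, —]

9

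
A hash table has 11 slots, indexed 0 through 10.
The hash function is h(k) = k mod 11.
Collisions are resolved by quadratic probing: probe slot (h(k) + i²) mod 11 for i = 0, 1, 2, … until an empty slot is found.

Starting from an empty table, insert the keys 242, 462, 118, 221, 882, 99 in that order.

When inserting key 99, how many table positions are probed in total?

242 hashes to 0; slot 0 is free → place at 0.
462 hashes to 0; 0 taken → place at 1.
118 hashes to 8; slot 8 is free → place at 8.
221 hashes to 1; 1 taken → place at 2.
882 hashes to 2; 2 taken → place at 3.
99 hashes to 0; 0,1 taken → place at 4.
Table: [242, 462, 221, 882, 99, —, —, —, 118, —, —]

3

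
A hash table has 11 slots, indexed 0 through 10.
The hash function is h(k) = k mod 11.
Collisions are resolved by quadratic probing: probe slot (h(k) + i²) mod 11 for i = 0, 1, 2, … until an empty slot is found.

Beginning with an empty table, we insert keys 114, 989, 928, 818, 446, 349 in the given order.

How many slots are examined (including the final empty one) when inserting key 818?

114: h=4 → slot 4
989: h=10 → slot 10
928: h=4, probe 4,5 → slot 5
818: h=4, probe 4,5,8 → slot 8
446: h=6 → slot 6
349: h=8, probe 8,9 → slot 9
Table: [-, -, -, -, 114, 928, 446, -, 818, 349, 989]

3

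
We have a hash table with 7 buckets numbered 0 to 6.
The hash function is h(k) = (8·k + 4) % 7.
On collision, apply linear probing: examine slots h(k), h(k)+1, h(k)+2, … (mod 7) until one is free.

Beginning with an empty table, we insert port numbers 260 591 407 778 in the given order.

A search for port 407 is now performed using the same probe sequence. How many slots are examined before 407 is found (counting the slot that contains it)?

260: h=5 => slot 5
591: h=0 => slot 0
407: h=5, probe 5,6 => slot 6
778: h=5, probe 5,6,0,1 => slot 1
Table: [591, 778, _, _, _, 260, 407]
Lookup 407: h=5, probe 5,6 → found at 6.

2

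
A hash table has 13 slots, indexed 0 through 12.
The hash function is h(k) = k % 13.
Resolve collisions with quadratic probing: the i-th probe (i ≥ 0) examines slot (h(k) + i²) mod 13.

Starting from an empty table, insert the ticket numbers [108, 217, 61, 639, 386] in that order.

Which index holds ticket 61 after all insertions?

10

108: h=4 => slot 4
217: h=9 => slot 9
61: h=9, probe 9,10 => slot 10
639: h=2 => slot 2
386: h=9, probe 9,10,0 => slot 0
Table: [386, ∅, 639, ∅, 108, ∅, ∅, ∅, ∅, 217, 61, ∅, ∅]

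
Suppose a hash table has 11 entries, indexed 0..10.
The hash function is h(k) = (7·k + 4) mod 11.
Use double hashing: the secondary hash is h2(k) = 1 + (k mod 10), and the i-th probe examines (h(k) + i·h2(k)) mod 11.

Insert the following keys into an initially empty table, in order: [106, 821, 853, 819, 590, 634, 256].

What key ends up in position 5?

106 hashes to 9; slot 9 is free => place at 9.
821 hashes to 9, h2=2; 9 taken => place at 0.
853 hashes to 2; slot 2 is free => place at 2.
819 hashes to 6; slot 6 is free => place at 6.
590 hashes to 9, h2=1; 9 taken => place at 10.
634 hashes to 9, h2=5; 9 taken => place at 3.
256 hashes to 3, h2=7; 3,10,6,2,9 taken => place at 5.
Table: [821, —, 853, 634, —, 256, 819, —, —, 106, 590]

256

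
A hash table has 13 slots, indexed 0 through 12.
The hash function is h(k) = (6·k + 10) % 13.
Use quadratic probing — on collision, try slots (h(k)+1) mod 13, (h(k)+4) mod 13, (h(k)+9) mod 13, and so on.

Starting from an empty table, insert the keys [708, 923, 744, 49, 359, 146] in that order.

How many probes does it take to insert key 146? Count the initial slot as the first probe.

2

708: h=7 -> slot 7
923: h=10 -> slot 10
744: h=2 -> slot 2
49: h=5 -> slot 5
359: h=6 -> slot 6
146: h=2, probe 2,3 -> slot 3
Table: [-, -, 744, 146, -, 49, 359, 708, -, -, 923, -, -]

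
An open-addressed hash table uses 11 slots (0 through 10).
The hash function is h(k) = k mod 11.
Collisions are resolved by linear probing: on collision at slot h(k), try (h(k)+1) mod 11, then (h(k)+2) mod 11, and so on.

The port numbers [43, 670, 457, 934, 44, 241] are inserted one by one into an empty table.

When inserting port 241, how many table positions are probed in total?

5

43 hashes to 10; slot 10 is free -> place at 10.
670 hashes to 10; 10 taken -> place at 0.
457 hashes to 6; slot 6 is free -> place at 6.
934 hashes to 10; 10,0 taken -> place at 1.
44 hashes to 0; 0,1 taken -> place at 2.
241 hashes to 10; 10,0,1,2 taken -> place at 3.
Table: [670, 934, 44, 241, —, —, 457, —, —, —, 43]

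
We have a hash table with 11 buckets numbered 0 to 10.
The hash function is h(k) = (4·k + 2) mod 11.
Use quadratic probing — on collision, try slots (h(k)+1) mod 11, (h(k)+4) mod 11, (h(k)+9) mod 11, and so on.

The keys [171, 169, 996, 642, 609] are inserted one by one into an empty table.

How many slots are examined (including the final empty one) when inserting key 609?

3

171: h=4 => slot 4
169: h=7 => slot 7
996: h=4, probe 4,5 => slot 5
642: h=7, probe 7,8 => slot 8
609: h=7, probe 7,8,0 => slot 0
Table: [609, -, -, -, 171, 996, -, 169, 642, -, -]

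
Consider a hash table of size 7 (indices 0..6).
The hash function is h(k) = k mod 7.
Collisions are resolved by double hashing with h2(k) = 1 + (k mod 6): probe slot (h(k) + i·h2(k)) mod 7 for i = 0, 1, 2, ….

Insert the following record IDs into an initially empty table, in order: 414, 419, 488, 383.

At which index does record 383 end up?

4

414: h=1 → slot 1
419: h=6 → slot 6
488: h=5 → slot 5
383: h=5, h2=6, probe 5,4 → slot 4
Table: [∅, 414, ∅, ∅, 383, 488, 419]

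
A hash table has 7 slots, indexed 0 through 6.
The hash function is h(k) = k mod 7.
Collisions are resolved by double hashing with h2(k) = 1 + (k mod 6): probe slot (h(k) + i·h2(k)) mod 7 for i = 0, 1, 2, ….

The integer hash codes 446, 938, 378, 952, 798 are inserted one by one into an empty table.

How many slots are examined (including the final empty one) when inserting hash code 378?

Insert 446: h=5, slot 5 empty => index 5.
Insert 938: h=0, slot 0 empty => index 0.
Insert 378: h=0, h2=1, slot 0 occupied => index 1.
Insert 952: h=0, h2=5, slots 0,5 occupied => index 3.
Insert 798: h=0, h2=1, slots 0,1 occupied => index 2.
Table: [938, 378, 798, 952, ., 446, .]

2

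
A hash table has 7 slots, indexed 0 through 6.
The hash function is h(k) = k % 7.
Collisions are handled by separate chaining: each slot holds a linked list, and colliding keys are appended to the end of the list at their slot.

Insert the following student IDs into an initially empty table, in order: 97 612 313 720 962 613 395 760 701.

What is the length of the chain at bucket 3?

97 -> bucket 6
612 -> bucket 3
313 -> bucket 5
720 -> bucket 6 (collision)
962 -> bucket 3 (collision)
613 -> bucket 4
395 -> bucket 3 (collision)
760 -> bucket 4 (collision)
701 -> bucket 1
Final buckets:
0: ∅
1: 701
2: ∅
3: 612 -> 962 -> 395
4: 613 -> 760
5: 313
6: 97 -> 720

3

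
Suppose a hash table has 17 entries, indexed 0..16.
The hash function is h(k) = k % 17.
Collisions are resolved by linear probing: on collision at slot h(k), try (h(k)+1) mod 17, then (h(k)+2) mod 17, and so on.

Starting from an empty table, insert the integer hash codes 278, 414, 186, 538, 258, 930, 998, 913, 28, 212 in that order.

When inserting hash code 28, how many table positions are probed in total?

278 hashes to 6; slot 6 is free => place at 6.
414 hashes to 6; 6 taken => place at 7.
186 hashes to 16; slot 16 is free => place at 16.
538 hashes to 11; slot 11 is free => place at 11.
258 hashes to 3; slot 3 is free => place at 3.
930 hashes to 12; slot 12 is free => place at 12.
998 hashes to 12; 12 taken => place at 13.
913 hashes to 12; 12,13 taken => place at 14.
28 hashes to 11; 11,12,13,14 taken => place at 15.
212 hashes to 8; slot 8 is free => place at 8.
Table: [—, —, —, 258, —, —, 278, 414, 212, —, —, 538, 930, 998, 913, 28, 186]

5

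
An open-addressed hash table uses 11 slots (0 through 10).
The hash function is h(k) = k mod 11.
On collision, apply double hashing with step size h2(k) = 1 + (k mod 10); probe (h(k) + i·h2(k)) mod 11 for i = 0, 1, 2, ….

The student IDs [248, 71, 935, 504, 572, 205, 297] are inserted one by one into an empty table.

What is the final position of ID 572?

3

248: h=6 => slot 6
71: h=5 => slot 5
935: h=0 => slot 0
504: h=9 => slot 9
572: h=0, h2=3, probe 0,3 => slot 3
205: h=7 => slot 7
297: h=0, h2=8, probe 0,8 => slot 8
Table: [935, ., ., 572, ., 71, 248, 205, 297, 504, .]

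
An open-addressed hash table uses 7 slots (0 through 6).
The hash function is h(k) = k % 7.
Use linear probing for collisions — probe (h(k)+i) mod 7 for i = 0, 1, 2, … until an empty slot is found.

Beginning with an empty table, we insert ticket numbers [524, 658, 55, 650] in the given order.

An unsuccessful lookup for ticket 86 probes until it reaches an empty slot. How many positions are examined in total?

Insert 524: h=6, slot 6 empty -> index 6.
Insert 658: h=0, slot 0 empty -> index 0.
Insert 55: h=6, slots 6,0 occupied -> index 1.
Insert 650: h=6, slots 6,0,1 occupied -> index 2.
Table: [658, 55, 650, _, _, _, 524]
Lookup 86: h=2, probe 2,3 → slot 3 empty, not found.

2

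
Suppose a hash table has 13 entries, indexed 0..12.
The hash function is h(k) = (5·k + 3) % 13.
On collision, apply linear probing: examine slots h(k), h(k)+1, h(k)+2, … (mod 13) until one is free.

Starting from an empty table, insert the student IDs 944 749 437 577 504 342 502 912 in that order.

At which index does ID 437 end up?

6

944: h=4 -> slot 4
749: h=4, probe 4,5 -> slot 5
437: h=4, probe 4,5,6 -> slot 6
577: h=2 -> slot 2
504: h=1 -> slot 1
342: h=10 -> slot 10
502: h=4, probe 4,5,6,7 -> slot 7
912: h=0 -> slot 0
Table: [912, 504, 577, _, 944, 749, 437, 502, _, _, 342, _, _]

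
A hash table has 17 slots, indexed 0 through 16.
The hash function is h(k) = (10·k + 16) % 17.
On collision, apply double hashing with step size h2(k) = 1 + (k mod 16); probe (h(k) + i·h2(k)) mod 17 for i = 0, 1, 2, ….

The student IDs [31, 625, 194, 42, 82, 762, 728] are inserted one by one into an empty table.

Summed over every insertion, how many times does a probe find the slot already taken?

31 hashes to 3; slot 3 is free -> place at 3.
625 hashes to 10; slot 10 is free -> place at 10.
194 hashes to 1; slot 1 is free -> place at 1.
42 hashes to 11; slot 11 is free -> place at 11.
82 hashes to 3, h2=3; 3 taken -> place at 6.
762 hashes to 3, h2=11; 3 taken -> place at 14.
728 hashes to 3, h2=9; 3 taken -> place at 12.
Table: [., 194, ., 31, ., ., 82, ., ., ., 625, 42, 728, ., 762, ., .]

3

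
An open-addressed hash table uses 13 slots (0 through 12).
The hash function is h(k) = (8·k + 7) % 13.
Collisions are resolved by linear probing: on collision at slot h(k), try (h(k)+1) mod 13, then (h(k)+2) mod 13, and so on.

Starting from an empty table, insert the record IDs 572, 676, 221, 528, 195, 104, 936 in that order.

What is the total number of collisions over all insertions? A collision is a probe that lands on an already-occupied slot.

Insert 572: h=7, slot 7 empty -> index 7.
Insert 676: h=7, slot 7 occupied -> index 8.
Insert 221: h=7, slots 7,8 occupied -> index 9.
Insert 528: h=6, slot 6 empty -> index 6.
Insert 195: h=7, slots 7,8,9 occupied -> index 10.
Insert 104: h=7, slots 7,8,9,10 occupied -> index 11.
Insert 936: h=7, slots 7,8,9,10,11 occupied -> index 12.
Table: [., ., ., ., ., ., 528, 572, 676, 221, 195, 104, 936]

15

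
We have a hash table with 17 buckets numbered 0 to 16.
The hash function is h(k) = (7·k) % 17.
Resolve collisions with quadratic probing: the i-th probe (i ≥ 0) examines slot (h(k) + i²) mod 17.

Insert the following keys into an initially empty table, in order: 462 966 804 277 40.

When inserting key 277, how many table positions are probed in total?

2

Insert 462: h=4, slot 4 empty -> index 4.
Insert 966: h=13, slot 13 empty -> index 13.
Insert 804: h=1, slot 1 empty -> index 1.
Insert 277: h=1, slot 1 occupied -> index 2.
Insert 40: h=8, slot 8 empty -> index 8.
Table: [-, 804, 277, -, 462, -, -, -, 40, -, -, -, -, 966, -, -, -]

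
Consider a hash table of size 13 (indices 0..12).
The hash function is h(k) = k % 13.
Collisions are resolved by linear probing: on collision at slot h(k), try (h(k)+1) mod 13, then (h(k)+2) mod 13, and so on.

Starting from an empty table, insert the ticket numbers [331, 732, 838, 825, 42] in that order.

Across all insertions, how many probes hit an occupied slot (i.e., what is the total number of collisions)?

Insert 331: h=6, slot 6 empty -> index 6.
Insert 732: h=4, slot 4 empty -> index 4.
Insert 838: h=6, slot 6 occupied -> index 7.
Insert 825: h=6, slots 6,7 occupied -> index 8.
Insert 42: h=3, slot 3 empty -> index 3.
Table: [-, -, -, 42, 732, -, 331, 838, 825, -, -, -, -]

3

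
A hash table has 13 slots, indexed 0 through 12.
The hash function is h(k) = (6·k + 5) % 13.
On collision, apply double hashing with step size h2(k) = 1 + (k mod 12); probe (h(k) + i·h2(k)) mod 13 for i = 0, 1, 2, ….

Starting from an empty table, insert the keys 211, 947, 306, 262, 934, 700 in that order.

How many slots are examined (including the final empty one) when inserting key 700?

211 hashes to 10; slot 10 is free → place at 10.
947 hashes to 6; slot 6 is free → place at 6.
306 hashes to 8; slot 8 is free → place at 8.
262 hashes to 4; slot 4 is free → place at 4.
934 hashes to 6, h2=11; 6,4 taken → place at 2.
700 hashes to 6, h2=5; 6 taken → place at 11.
Table: [-, -, 934, -, 262, -, 947, -, 306, -, 211, 700, -]

2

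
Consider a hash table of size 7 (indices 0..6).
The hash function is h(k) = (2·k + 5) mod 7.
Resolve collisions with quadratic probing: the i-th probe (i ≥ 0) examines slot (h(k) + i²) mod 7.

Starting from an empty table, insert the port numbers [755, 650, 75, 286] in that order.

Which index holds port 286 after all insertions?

Insert 755: h=3, slot 3 empty -> index 3.
Insert 650: h=3, slot 3 occupied -> index 4.
Insert 75: h=1, slot 1 empty -> index 1.
Insert 286: h=3, slots 3,4 occupied -> index 0.
Table: [286, 75, —, 755, 650, —, —]

0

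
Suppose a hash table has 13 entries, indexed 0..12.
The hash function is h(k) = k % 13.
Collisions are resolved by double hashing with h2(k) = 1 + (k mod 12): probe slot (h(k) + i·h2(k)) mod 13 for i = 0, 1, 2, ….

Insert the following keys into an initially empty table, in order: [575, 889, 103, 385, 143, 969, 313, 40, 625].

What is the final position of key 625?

9

Insert 575: h=3, slot 3 empty -> index 3.
Insert 889: h=5, slot 5 empty -> index 5.
Insert 103: h=12, slot 12 empty -> index 12.
Insert 385: h=8, slot 8 empty -> index 8.
Insert 143: h=0, slot 0 empty -> index 0.
Insert 969: h=7, slot 7 empty -> index 7.
Insert 313: h=1, slot 1 empty -> index 1.
Insert 40: h=1, h2=5, slot 1 occupied -> index 6.
Insert 625: h=1, h2=2, slots 1,3,5,7 occupied -> index 9.
Table: [143, 313, -, 575, -, 889, 40, 969, 385, 625, -, -, 103]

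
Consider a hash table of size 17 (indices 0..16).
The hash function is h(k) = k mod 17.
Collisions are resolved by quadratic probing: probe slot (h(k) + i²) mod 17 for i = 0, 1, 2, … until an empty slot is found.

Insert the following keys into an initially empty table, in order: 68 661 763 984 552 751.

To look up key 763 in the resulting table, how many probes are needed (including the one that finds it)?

Insert 68: h=0, slot 0 empty -> index 0.
Insert 661: h=15, slot 15 empty -> index 15.
Insert 763: h=15, slot 15 occupied -> index 16.
Insert 984: h=15, slots 15,16 occupied -> index 2.
Insert 552: h=8, slot 8 empty -> index 8.
Insert 751: h=3, slot 3 empty -> index 3.
Table: [68, ∅, 984, 751, ∅, ∅, ∅, ∅, 552, ∅, ∅, ∅, ∅, ∅, ∅, 661, 763]
Lookup 763: h=15, probe 15,16 → found at 16.

2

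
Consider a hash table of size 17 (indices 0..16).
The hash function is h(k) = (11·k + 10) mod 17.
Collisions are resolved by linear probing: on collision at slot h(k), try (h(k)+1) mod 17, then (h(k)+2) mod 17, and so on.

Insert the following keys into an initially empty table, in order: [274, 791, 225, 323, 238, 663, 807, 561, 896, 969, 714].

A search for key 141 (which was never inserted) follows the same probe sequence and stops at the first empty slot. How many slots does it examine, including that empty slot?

5

Insert 274: h=15, slot 15 empty → index 15.
Insert 791: h=7, slot 7 empty → index 7.
Insert 225: h=3, slot 3 empty → index 3.
Insert 323: h=10, slot 10 empty → index 10.
Insert 238: h=10, slot 10 occupied → index 11.
Insert 663: h=10, slots 10,11 occupied → index 12.
Insert 807: h=13, slot 13 empty → index 13.
Insert 561: h=10, slots 10,11,12,13 occupied → index 14.
Insert 896: h=6, slot 6 empty → index 6.
Insert 969: h=10, slots 10,11,12,13,14,15 occupied → index 16.
Insert 714: h=10, slots 10,11,12,13,14,15,16 occupied → index 0.
Table: [714, ∅, ∅, 225, ∅, ∅, 896, 791, ∅, ∅, 323, 238, 663, 807, 561, 274, 969]
Lookup 141: h=14, probe 14,15,16,0,1 → slot 1 empty, not found.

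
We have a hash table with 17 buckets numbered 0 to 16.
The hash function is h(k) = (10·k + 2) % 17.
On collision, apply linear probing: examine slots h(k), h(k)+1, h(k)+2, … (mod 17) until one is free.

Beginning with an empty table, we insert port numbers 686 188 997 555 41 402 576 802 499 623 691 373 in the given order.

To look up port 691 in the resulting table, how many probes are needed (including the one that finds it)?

10

Insert 686: h=11, slot 11 empty → index 11.
Insert 188: h=12, slot 12 empty → index 12.
Insert 997: h=10, slot 10 empty → index 10.
Insert 555: h=10, slots 10,11,12 occupied → index 13.
Insert 41: h=4, slot 4 empty → index 4.
Insert 402: h=10, slots 10,11,12,13 occupied → index 14.
Insert 576: h=16, slot 16 empty → index 16.
Insert 802: h=15, slot 15 empty → index 15.
Insert 499: h=11, slots 11,12,13,14,15,16 occupied → index 0.
Insert 623: h=10, slots 10,11,12,13,14,15,16,0 occupied → index 1.
Insert 691: h=10, slots 10,11,12,13,14,15,16,0,1 occupied → index 2.
Insert 373: h=9, slot 9 empty → index 9.
Table: [499, 623, 691, ∅, 41, ∅, ∅, ∅, ∅, 373, 997, 686, 188, 555, 402, 802, 576]
Lookup 691: h=10, probe 10,11,12,13,14,15,16,0,1,2 → found at 2.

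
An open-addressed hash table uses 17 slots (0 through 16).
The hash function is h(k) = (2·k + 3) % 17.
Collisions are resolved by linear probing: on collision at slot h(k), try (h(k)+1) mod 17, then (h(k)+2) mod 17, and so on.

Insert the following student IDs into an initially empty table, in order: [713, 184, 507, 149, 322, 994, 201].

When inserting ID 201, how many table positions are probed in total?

Insert 713: h=1, slot 1 empty => index 1.
Insert 184: h=14, slot 14 empty => index 14.
Insert 507: h=14, slot 14 occupied => index 15.
Insert 149: h=12, slot 12 empty => index 12.
Insert 322: h=1, slot 1 occupied => index 2.
Insert 994: h=2, slot 2 occupied => index 3.
Insert 201: h=14, slots 14,15 occupied => index 16.
Table: [-, 713, 322, 994, -, -, -, -, -, -, -, -, 149, -, 184, 507, 201]

3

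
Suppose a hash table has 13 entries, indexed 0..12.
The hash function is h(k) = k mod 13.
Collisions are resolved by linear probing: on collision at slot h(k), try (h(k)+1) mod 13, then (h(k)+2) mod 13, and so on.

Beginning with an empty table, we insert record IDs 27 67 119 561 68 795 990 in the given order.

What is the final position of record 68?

5

27: h=1 → slot 1
67: h=2 → slot 2
119: h=2, probe 2,3 → slot 3
561: h=2, probe 2,3,4 → slot 4
68: h=3, probe 3,4,5 → slot 5
795: h=2, probe 2,3,4,5,6 → slot 6
990: h=2, probe 2,3,4,5,6,7 → slot 7
Table: [-, 27, 67, 119, 561, 68, 795, 990, -, -, -, -, -]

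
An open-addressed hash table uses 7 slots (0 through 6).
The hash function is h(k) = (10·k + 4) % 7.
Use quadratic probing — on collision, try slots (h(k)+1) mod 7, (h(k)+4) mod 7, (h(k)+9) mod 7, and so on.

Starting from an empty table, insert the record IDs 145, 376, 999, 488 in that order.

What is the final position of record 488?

0

Insert 145: h=5, slot 5 empty => index 5.
Insert 376: h=5, slot 5 occupied => index 6.
Insert 999: h=5, slots 5,6 occupied => index 2.
Insert 488: h=5, slots 5,6,2 occupied => index 0.
Table: [488, _, 999, _, _, 145, 376]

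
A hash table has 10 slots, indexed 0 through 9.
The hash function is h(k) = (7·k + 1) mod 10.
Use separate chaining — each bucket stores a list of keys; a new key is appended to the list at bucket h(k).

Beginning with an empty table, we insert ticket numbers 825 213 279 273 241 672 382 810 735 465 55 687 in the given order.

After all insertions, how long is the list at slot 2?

2

Insert 825: h=6, bucket 6 empty -> new chain.
Insert 213: h=2, bucket 2 empty -> new chain.
Insert 279: h=4, bucket 4 empty -> new chain.
Insert 273: h=2, bucket 2 nonempty -> append to chain.
Insert 241: h=8, bucket 8 empty -> new chain.
Insert 672: h=5, bucket 5 empty -> new chain.
Insert 382: h=5, bucket 5 nonempty -> append to chain.
Insert 810: h=1, bucket 1 empty -> new chain.
Insert 735: h=6, bucket 6 nonempty -> append to chain.
Insert 465: h=6, bucket 6 nonempty -> append to chain.
Insert 55: h=6, bucket 6 nonempty -> append to chain.
Insert 687: h=0, bucket 0 empty -> new chain.
Final buckets:
0: 687
1: 810
2: 213 -> 273
3: _
4: 279
5: 672 -> 382
6: 825 -> 735 -> 465 -> 55
7: _
8: 241
9: _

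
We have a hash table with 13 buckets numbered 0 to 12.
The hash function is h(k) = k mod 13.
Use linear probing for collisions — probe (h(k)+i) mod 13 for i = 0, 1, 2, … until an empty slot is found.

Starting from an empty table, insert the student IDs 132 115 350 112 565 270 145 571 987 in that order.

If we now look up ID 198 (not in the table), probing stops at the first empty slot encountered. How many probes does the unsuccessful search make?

132 hashes to 2; slot 2 is free => place at 2.
115 hashes to 11; slot 11 is free => place at 11.
350 hashes to 12; slot 12 is free => place at 12.
112 hashes to 8; slot 8 is free => place at 8.
565 hashes to 6; slot 6 is free => place at 6.
270 hashes to 10; slot 10 is free => place at 10.
145 hashes to 2; 2 taken => place at 3.
571 hashes to 12; 12 taken => place at 0.
987 hashes to 12; 12,0 taken => place at 1.
Table: [571, 987, 132, 145, _, _, 565, _, 112, _, 270, 115, 350]
Lookup 198: h=3, probe 3,4 → slot 4 empty, not found.

2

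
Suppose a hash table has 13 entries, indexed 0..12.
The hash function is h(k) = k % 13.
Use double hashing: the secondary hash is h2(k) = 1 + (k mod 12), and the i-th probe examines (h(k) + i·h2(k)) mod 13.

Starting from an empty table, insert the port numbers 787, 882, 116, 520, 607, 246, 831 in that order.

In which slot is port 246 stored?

6

Insert 787: h=7, slot 7 empty => index 7.
Insert 882: h=11, slot 11 empty => index 11.
Insert 116: h=12, slot 12 empty => index 12.
Insert 520: h=0, slot 0 empty => index 0.
Insert 607: h=9, slot 9 empty => index 9.
Insert 246: h=12, h2=7, slot 12 occupied => index 6.
Insert 831: h=12, h2=4, slot 12 occupied => index 3.
Table: [520, ., ., 831, ., ., 246, 787, ., 607, ., 882, 116]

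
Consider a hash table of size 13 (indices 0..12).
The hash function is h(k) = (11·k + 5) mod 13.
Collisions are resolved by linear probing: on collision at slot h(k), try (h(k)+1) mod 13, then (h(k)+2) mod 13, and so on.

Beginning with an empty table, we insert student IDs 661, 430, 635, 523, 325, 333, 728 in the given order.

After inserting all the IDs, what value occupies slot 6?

661 hashes to 9; slot 9 is free -> place at 9.
430 hashes to 3; slot 3 is free -> place at 3.
635 hashes to 9; 9 taken -> place at 10.
523 hashes to 12; slot 12 is free -> place at 12.
325 hashes to 5; slot 5 is free -> place at 5.
333 hashes to 2; slot 2 is free -> place at 2.
728 hashes to 5; 5 taken -> place at 6.
Table: [—, —, 333, 430, —, 325, 728, —, —, 661, 635, —, 523]

728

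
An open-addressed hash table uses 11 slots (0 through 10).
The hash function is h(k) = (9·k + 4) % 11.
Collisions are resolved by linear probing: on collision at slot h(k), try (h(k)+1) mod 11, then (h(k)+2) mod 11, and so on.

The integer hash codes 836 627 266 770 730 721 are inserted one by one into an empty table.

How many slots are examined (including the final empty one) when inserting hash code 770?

3

836 hashes to 4; slot 4 is free -> place at 4.
627 hashes to 4; 4 taken -> place at 5.
266 hashes to 0; slot 0 is free -> place at 0.
770 hashes to 4; 4,5 taken -> place at 6.
730 hashes to 7; slot 7 is free -> place at 7.
721 hashes to 3; slot 3 is free -> place at 3.
Table: [266, -, -, 721, 836, 627, 770, 730, -, -, -]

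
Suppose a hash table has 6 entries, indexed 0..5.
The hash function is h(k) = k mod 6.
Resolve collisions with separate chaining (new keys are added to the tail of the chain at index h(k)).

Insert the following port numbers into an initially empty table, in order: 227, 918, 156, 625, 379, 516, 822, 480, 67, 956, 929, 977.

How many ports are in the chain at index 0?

5

Insert 227: h=5, bucket 5 empty → new chain.
Insert 918: h=0, bucket 0 empty → new chain.
Insert 156: h=0, bucket 0 nonempty → append to chain.
Insert 625: h=1, bucket 1 empty → new chain.
Insert 379: h=1, bucket 1 nonempty → append to chain.
Insert 516: h=0, bucket 0 nonempty → append to chain.
Insert 822: h=0, bucket 0 nonempty → append to chain.
Insert 480: h=0, bucket 0 nonempty → append to chain.
Insert 67: h=1, bucket 1 nonempty → append to chain.
Insert 956: h=2, bucket 2 empty → new chain.
Insert 929: h=5, bucket 5 nonempty → append to chain.
Insert 977: h=5, bucket 5 nonempty → append to chain.
Final buckets:
0: 918 -> 156 -> 516 -> 822 -> 480
1: 625 -> 379 -> 67
2: 956
3: _
4: _
5: 227 -> 929 -> 977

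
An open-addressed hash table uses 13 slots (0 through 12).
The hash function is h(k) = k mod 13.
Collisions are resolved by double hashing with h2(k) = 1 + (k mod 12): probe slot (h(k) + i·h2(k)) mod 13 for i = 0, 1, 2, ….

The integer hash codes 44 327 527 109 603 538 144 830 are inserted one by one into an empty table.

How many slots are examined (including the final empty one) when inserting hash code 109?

3

44 hashes to 5; slot 5 is free → place at 5.
327 hashes to 2; slot 2 is free → place at 2.
527 hashes to 7; slot 7 is free → place at 7.
109 hashes to 5, h2=2; 5,7 taken → place at 9.
603 hashes to 5, h2=4; 5,9 taken → place at 0.
538 hashes to 5, h2=11; 5 taken → place at 3.
144 hashes to 1; slot 1 is free → place at 1.
830 hashes to 11; slot 11 is free → place at 11.
Table: [603, 144, 327, 538, _, 44, _, 527, _, 109, _, 830, _]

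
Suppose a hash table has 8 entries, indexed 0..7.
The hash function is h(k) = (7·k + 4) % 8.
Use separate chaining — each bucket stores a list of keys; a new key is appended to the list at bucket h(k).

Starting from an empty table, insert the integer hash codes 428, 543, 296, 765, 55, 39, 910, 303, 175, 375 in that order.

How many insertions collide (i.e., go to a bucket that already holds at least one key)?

Insert 428: h=0, bucket 0 empty -> new chain.
Insert 543: h=5, bucket 5 empty -> new chain.
Insert 296: h=4, bucket 4 empty -> new chain.
Insert 765: h=7, bucket 7 empty -> new chain.
Insert 55: h=5, bucket 5 nonempty -> append to chain.
Insert 39: h=5, bucket 5 nonempty -> append to chain.
Insert 910: h=6, bucket 6 empty -> new chain.
Insert 303: h=5, bucket 5 nonempty -> append to chain.
Insert 175: h=5, bucket 5 nonempty -> append to chain.
Insert 375: h=5, bucket 5 nonempty -> append to chain.
Final buckets:
0: 428
1: ∅
2: ∅
3: ∅
4: 296
5: 543 -> 55 -> 39 -> 303 -> 175 -> 375
6: 910
7: 765

5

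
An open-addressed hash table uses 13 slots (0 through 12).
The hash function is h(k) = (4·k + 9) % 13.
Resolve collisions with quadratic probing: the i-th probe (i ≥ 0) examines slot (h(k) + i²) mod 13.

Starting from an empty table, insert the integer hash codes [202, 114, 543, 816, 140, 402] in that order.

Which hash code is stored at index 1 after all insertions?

202 hashes to 11; slot 11 is free → place at 11.
114 hashes to 10; slot 10 is free → place at 10.
543 hashes to 10; 10,11 taken → place at 1.
816 hashes to 10; 10,11,1 taken → place at 6.
140 hashes to 10; 10,11,1,6 taken → place at 0.
402 hashes to 5; slot 5 is free → place at 5.
Table: [140, 543, _, _, _, 402, 816, _, _, _, 114, 202, _]

543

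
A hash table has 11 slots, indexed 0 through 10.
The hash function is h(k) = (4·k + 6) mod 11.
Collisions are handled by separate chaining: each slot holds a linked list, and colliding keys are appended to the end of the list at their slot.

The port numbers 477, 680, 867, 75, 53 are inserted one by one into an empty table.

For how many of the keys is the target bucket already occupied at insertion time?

Insert 477: h=0, bucket 0 empty → new chain.
Insert 680: h=9, bucket 9 empty → new chain.
Insert 867: h=9, bucket 9 nonempty → append to chain.
Insert 75: h=9, bucket 9 nonempty → append to chain.
Insert 53: h=9, bucket 9 nonempty → append to chain.
Final buckets:
0: 477
1: -
2: -
3: -
4: -
5: -
6: -
7: -
8: -
9: 680 -> 867 -> 75 -> 53
10: -

3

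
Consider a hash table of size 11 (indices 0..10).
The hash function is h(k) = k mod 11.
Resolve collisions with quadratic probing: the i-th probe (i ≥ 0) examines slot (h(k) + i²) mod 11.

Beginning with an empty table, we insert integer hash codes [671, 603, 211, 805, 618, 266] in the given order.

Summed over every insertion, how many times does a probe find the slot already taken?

671: h=0 → slot 0
603: h=9 → slot 9
211: h=2 → slot 2
805: h=2, probe 2,3 → slot 3
618: h=2, probe 2,3,6 → slot 6
266: h=2, probe 2,3,6,0,7 → slot 7
Table: [671, _, 211, 805, _, _, 618, 266, _, 603, _]

7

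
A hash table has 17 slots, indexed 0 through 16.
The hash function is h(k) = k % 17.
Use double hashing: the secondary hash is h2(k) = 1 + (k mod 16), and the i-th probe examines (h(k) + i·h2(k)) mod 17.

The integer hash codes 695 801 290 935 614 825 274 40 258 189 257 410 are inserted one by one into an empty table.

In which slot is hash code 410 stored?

Insert 695: h=15, slot 15 empty -> index 15.
Insert 801: h=2, slot 2 empty -> index 2.
Insert 290: h=1, slot 1 empty -> index 1.
Insert 935: h=0, slot 0 empty -> index 0.
Insert 614: h=2, h2=7, slot 2 occupied -> index 9.
Insert 825: h=9, h2=10, slots 9,2 occupied -> index 12.
Insert 274: h=2, h2=3, slot 2 occupied -> index 5.
Insert 40: h=6, slot 6 empty -> index 6.
Insert 258: h=3, slot 3 empty -> index 3.
Insert 189: h=2, h2=14, slot 2 occupied -> index 16.
Insert 257: h=2, h2=2, slot 2 occupied -> index 4.
Insert 410: h=2, h2=11, slot 2 occupied -> index 13.
Table: [935, 290, 801, 258, 257, 274, 40, —, —, 614, —, —, 825, 410, —, 695, 189]

13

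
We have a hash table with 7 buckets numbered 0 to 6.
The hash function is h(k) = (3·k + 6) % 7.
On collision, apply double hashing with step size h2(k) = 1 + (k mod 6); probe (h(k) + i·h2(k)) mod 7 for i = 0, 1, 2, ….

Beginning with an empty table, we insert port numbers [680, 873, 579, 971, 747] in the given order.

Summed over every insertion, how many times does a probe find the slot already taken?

4

680 hashes to 2; slot 2 is free -> place at 2.
873 hashes to 0; slot 0 is free -> place at 0.
579 hashes to 0, h2=4; 0 taken -> place at 4.
971 hashes to 0, h2=6; 0 taken -> place at 6.
747 hashes to 0, h2=4; 0,4 taken -> place at 1.
Table: [873, 747, 680, ., 579, ., 971]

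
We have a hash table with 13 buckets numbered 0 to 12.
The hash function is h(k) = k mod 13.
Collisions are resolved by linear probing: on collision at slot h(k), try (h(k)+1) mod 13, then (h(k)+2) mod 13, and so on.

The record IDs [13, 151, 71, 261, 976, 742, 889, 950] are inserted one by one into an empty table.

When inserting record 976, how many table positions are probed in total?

2

13: h=0 -> slot 0
151: h=8 -> slot 8
71: h=6 -> slot 6
261: h=1 -> slot 1
976: h=1, probe 1,2 -> slot 2
742: h=1, probe 1,2,3 -> slot 3
889: h=5 -> slot 5
950: h=1, probe 1,2,3,4 -> slot 4
Table: [13, 261, 976, 742, 950, 889, 71, _, 151, _, _, _, _]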